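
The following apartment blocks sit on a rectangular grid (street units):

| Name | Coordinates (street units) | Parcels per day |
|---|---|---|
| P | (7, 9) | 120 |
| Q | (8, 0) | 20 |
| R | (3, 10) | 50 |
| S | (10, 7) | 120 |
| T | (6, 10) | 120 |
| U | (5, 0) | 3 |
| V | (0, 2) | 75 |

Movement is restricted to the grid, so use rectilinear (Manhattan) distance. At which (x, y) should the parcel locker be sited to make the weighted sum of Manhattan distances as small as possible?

(7, 9)

Manhattan distance separates: Σwᵢ(|x−xᵢ|+|y−yᵢ|) = Σwᵢ|x−xᵢ| + Σwᵢ|y−yᵢ|, so x and y are optimised independently as 1-D weighted medians.
Total weight W = 508; half = 254.
x-coordinate, sorted with cumulative weight:
  x=0 (V, w=75) cum 75
  x=3 (R, w=50) cum 125
  x=5 (U, w=3) cum 128
  x=6 (T, w=120) cum 248
  x=7 (P, w=120) cum 368  ← median
  x=8 (Q, w=20) cum 388
  x=10 (S, w=120) cum 508
⇒ x* = 7
y-coordinate, sorted with cumulative weight:
  y=0 (Q, w=20) cum 20
  y=0 (U, w=3) cum 23
  y=2 (V, w=75) cum 98
  y=7 (S, w=120) cum 218
  y=9 (P, w=120) cum 338  ← median
  y=10 (R, w=50) cum 388
  y=10 (T, w=120) cum 508
⇒ y* = 9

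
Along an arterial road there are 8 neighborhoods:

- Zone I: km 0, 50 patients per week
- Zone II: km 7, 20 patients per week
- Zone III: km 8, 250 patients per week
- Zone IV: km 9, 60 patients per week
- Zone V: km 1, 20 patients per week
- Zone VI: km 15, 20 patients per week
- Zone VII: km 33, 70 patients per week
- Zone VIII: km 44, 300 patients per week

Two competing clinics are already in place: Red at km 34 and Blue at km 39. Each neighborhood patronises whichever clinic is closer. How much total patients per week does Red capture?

490

The indifferent point is the midpoint (34+39)/2 = 36.5; neighborhoods left of it (closer to Red at 34) go to Red, those right go to Blue.
  Zone I at 0 (w=50) → Red
  Zone V at 1 (w=20) → Red
  Zone II at 7 (w=20) → Red
  Zone III at 8 (w=250) → Red
  Zone IV at 9 (w=60) → Red
  Zone VI at 15 (w=20) → Red
  Zone VII at 33 (w=70) → Red
  Zone VIII at 44 (w=300) → Blue
Red captures 490; Blue captures 300.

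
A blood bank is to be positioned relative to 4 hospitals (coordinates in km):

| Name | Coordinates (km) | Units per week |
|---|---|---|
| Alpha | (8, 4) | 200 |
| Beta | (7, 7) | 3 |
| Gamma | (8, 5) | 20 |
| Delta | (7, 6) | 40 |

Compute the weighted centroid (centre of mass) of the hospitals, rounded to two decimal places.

The minimiser of Σwᵢ‖p−pᵢ‖² is the weighted centroid p* = (Σwᵢpᵢ)/(Σwᵢ).
Σwᵢ = 263.
Σwᵢxᵢ = 200·8 + 3·7 + 20·8 + 40·7 = 2061.
Σwᵢyᵢ = 200·4 + 3·7 + 20·5 + 40·6 = 1161.
x* = 2061/263 = 7.84, y* = 1161/263 = 4.41.

(7.84, 4.41)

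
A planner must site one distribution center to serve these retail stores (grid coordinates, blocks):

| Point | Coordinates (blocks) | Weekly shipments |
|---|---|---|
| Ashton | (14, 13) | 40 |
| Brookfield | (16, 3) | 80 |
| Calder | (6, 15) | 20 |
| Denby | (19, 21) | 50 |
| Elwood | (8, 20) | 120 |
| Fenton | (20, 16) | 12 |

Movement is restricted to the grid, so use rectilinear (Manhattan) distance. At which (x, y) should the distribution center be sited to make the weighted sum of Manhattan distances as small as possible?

(14, 20)

Manhattan distance separates: Σwᵢ(|x−xᵢ|+|y−yᵢ|) = Σwᵢ|x−xᵢ| + Σwᵢ|y−yᵢ|, so x and y are optimised independently as 1-D weighted medians.
Total weight W = 322; half = 161.
x-coordinate, sorted with cumulative weight:
  x=6 (Calder, w=20) cum 20
  x=8 (Elwood, w=120) cum 140
  x=14 (Ashton, w=40) cum 180  ← median
  x=16 (Brookfield, w=80) cum 260
  x=19 (Denby, w=50) cum 310
  x=20 (Fenton, w=12) cum 322
⇒ x* = 14
y-coordinate, sorted with cumulative weight:
  y=3 (Brookfield, w=80) cum 80
  y=13 (Ashton, w=40) cum 120
  y=15 (Calder, w=20) cum 140
  y=16 (Fenton, w=12) cum 152
  y=20 (Elwood, w=120) cum 272  ← median
  y=21 (Denby, w=50) cum 322
⇒ y* = 20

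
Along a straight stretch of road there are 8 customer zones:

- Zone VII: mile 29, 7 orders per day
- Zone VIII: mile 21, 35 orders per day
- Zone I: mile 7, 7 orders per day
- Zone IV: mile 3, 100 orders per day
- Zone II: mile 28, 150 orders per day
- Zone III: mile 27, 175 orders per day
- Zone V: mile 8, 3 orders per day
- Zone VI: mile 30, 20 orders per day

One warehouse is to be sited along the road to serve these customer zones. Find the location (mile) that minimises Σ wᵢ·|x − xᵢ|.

For a sum of weighted absolute distances on a line, the optimum is the weighted median (not the mean). Total weight W = 497; half-weight = 248.5.
Sort by position and accumulate weight:
  mile 3 (Zone IV, w=100) → cum 100
  mile 7 (Zone I, w=7) → cum 107
  mile 8 (Zone V, w=3) → cum 110
  mile 21 (Zone VIII, w=35) → cum 145
  mile 27 (Zone III, w=175) → cum 320  ≥ 248.5 → median here
  mile 28 (Zone II, w=150) → cum 470
  mile 29 (Zone VII, w=7) → cum 477
  mile 30 (Zone VI, w=20) → cum 497
Optimal location: mile 27.

x = 27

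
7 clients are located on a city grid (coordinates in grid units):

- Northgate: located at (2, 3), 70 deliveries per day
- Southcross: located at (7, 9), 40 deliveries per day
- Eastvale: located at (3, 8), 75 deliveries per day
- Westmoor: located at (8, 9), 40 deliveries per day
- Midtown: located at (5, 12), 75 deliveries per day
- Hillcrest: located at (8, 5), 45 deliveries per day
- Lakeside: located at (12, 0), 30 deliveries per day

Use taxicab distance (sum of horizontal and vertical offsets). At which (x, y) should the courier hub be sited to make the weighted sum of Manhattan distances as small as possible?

Manhattan distance separates: Σwᵢ(|x−xᵢ|+|y−yᵢ|) = Σwᵢ|x−xᵢ| + Σwᵢ|y−yᵢ|, so x and y are optimised independently as 1-D weighted medians.
Total weight W = 375; half = 187.5.
x-coordinate, sorted with cumulative weight:
  x=2 (Northgate, w=70) cum 70
  x=3 (Eastvale, w=75) cum 145
  x=5 (Midtown, w=75) cum 220  ← median
  x=7 (Southcross, w=40) cum 260
  x=8 (Westmoor, w=40) cum 300
  x=8 (Hillcrest, w=45) cum 345
  x=12 (Lakeside, w=30) cum 375
⇒ x* = 5
y-coordinate, sorted with cumulative weight:
  y=0 (Lakeside, w=30) cum 30
  y=3 (Northgate, w=70) cum 100
  y=5 (Hillcrest, w=45) cum 145
  y=8 (Eastvale, w=75) cum 220  ← median
  y=9 (Southcross, w=40) cum 260
  y=9 (Westmoor, w=40) cum 300
  y=12 (Midtown, w=75) cum 375
⇒ y* = 8

(5, 8)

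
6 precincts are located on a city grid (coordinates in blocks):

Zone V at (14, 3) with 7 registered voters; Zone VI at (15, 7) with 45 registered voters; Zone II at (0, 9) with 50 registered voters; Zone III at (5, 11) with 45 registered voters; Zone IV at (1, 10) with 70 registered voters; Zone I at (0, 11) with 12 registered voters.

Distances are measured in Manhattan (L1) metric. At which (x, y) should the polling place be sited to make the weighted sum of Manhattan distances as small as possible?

(1, 10)

Manhattan distance separates: Σwᵢ(|x−xᵢ|+|y−yᵢ|) = Σwᵢ|x−xᵢ| + Σwᵢ|y−yᵢ|, so x and y are optimised independently as 1-D weighted medians.
Total weight W = 229; half = 114.5.
x-coordinate, sorted with cumulative weight:
  x=0 (Zone II, w=50) cum 50
  x=0 (Zone I, w=12) cum 62
  x=1 (Zone IV, w=70) cum 132  ← median
  x=5 (Zone III, w=45) cum 177
  x=14 (Zone V, w=7) cum 184
  x=15 (Zone VI, w=45) cum 229
⇒ x* = 1
y-coordinate, sorted with cumulative weight:
  y=3 (Zone V, w=7) cum 7
  y=7 (Zone VI, w=45) cum 52
  y=9 (Zone II, w=50) cum 102
  y=10 (Zone IV, w=70) cum 172  ← median
  y=11 (Zone III, w=45) cum 217
  y=11 (Zone I, w=12) cum 229
⇒ y* = 10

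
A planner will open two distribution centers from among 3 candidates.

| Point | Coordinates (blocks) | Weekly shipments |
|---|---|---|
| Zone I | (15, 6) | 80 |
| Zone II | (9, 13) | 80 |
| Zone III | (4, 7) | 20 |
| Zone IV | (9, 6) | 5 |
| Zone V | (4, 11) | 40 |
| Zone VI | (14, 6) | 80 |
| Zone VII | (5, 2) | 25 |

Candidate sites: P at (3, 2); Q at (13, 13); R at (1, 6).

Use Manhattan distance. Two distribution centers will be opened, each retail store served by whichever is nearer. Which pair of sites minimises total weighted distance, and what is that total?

Evaluate every pair (each demand assigned to the nearer of the two):
  {P, Q}: total = 2300
  {Q, R}: total = 2320
  {P, R}: total = 3850
Best pair: {P, Q} with total 2300.

{P, Q}, total 2300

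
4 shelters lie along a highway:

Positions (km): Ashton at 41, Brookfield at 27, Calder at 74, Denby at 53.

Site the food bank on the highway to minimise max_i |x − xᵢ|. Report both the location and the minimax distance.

location 50.5, max distance 23.5

The 1-center on a line is the midpoint of the two extreme points: leftmost at 27, rightmost at 74.
Optimal location = (27 + 74)/2 = 50.5; maximum distance = (74 − 27)/2 = 23.5.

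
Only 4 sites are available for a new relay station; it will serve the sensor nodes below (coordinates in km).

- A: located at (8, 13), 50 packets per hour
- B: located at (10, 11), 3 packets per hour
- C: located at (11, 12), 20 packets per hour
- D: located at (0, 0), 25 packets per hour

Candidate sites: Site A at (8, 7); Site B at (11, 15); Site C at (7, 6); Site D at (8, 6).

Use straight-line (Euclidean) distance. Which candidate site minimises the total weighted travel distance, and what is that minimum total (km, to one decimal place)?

Total weighted distance at each candidate:
  Site A (8, 7): total = 695.8
  Site B (11, 15): total = 717.7
  Site C (7, 6): total = 745.8
  Site D (8, 6): total = 750.3
Minimum is at Site A with total 695.8 km.

Site A, total 695.8 km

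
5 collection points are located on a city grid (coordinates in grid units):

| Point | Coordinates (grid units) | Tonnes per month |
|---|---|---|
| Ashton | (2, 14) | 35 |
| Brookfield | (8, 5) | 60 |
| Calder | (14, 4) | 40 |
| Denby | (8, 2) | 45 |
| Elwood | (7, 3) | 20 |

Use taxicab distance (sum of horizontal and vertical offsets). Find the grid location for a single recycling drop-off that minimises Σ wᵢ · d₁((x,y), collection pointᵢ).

(8, 4)

Manhattan distance separates: Σwᵢ(|x−xᵢ|+|y−yᵢ|) = Σwᵢ|x−xᵢ| + Σwᵢ|y−yᵢ|, so x and y are optimised independently as 1-D weighted medians.
Total weight W = 200; half = 100.
x-coordinate, sorted with cumulative weight:
  x=2 (Ashton, w=35) cum 35
  x=7 (Elwood, w=20) cum 55
  x=8 (Brookfield, w=60) cum 115  ← median
  x=8 (Denby, w=45) cum 160
  x=14 (Calder, w=40) cum 200
⇒ x* = 8
y-coordinate, sorted with cumulative weight:
  y=2 (Denby, w=45) cum 45
  y=3 (Elwood, w=20) cum 65
  y=4 (Calder, w=40) cum 105  ← median
  y=5 (Brookfield, w=60) cum 165
  y=14 (Ashton, w=35) cum 200
⇒ y* = 4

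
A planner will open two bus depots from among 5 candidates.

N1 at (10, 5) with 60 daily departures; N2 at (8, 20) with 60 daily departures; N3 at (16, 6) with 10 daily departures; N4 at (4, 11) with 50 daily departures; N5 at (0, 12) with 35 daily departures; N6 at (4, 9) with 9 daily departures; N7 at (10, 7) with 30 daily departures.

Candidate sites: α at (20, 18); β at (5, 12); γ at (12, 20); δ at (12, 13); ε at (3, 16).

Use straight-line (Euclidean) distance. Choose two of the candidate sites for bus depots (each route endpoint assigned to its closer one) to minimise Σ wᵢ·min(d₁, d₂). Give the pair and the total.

Evaluate every pair (each demand assigned to the nearer of the two):
  {β, γ}: total = 1367.7
  {β, ε}: total = 1511.9
  {β, δ}: total = 1523.0
  {α, β}: total = 1640.4
  {δ, ε}: total = 1642.9
  {γ, δ}: total = 1919.4
  {γ, ε}: total = 2003.5
  {α, ε}: total = 2128.6
  {α, δ}: total = 2163.1
  {α, γ}: total = 2898.3
Best pair: {β, γ} with total 1367.7.

{β, γ}, total 1367.7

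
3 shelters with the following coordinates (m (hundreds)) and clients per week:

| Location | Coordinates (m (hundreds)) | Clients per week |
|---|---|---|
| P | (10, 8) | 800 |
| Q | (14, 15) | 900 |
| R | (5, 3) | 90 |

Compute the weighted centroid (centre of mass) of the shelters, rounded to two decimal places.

The minimiser of Σwᵢ‖p−pᵢ‖² is the weighted centroid p* = (Σwᵢpᵢ)/(Σwᵢ).
Σwᵢ = 1790.
Σwᵢxᵢ = 800·10 + 900·14 + 90·5 = 21050.
Σwᵢyᵢ = 800·8 + 900·15 + 90·3 = 20170.
x* = 21050/1790 = 11.76, y* = 20170/1790 = 11.27.

(11.76, 11.27)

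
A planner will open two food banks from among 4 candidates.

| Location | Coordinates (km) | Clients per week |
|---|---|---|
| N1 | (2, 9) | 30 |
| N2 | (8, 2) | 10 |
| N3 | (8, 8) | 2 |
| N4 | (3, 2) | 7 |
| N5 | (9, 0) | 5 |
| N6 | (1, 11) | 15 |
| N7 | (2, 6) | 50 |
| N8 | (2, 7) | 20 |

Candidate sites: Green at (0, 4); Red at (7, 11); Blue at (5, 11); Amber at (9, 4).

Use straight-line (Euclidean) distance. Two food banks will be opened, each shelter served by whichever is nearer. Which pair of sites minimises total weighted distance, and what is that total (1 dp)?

Evaluate every pair (each demand assigned to the nearer of the two):
  {Green, Blue}: total = 547.1
  {Green, Amber}: total = 557.0
  {Green, Red}: total = 628.4
  {Blue, Amber}: total = 654.6
  {Red, Blue}: total = 777.0
  {Red, Amber}: total = 826.1
Best pair: {Green, Blue} with total 547.1.

{Green, Blue}, total 547.1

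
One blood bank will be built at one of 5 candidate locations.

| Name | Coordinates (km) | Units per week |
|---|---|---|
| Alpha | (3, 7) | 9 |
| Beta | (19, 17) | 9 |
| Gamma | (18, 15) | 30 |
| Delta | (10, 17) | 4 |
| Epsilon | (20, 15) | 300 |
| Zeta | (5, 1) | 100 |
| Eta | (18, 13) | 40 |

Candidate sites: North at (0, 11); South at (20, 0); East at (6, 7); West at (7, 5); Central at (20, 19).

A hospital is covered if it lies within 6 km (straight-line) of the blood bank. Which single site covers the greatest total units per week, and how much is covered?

Coverage radius r = 6 km; a point is covered iff (Δx)²+(Δy)² ≤ 6² = 36.
  North (0, 11): covers {Alpha} → 9
  South (20, 0): covers {none} → 0
  East (6, 7): covers {Alpha} → 9
  West (7, 5): covers {Alpha, Zeta} → 109
  Central (20, 19): covers {Beta, Gamma, Epsilon} → 339
Maximum coverage at Central: 339 units per week.

Central, covering 339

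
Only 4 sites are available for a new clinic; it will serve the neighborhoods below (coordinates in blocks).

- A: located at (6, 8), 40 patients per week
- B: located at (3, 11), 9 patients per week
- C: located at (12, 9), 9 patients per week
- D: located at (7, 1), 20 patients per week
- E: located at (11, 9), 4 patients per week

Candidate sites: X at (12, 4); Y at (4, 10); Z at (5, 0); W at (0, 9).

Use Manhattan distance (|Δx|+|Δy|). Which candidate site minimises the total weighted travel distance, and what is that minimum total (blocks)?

Total weighted distance at each candidate:
  X (12, 4): total = 773
  Y (4, 10): total = 531
  Z (5, 0): total = 741
  W (0, 9): total = 777
Minimum is at Y with total 531 blocks.

Y, total 531 blocks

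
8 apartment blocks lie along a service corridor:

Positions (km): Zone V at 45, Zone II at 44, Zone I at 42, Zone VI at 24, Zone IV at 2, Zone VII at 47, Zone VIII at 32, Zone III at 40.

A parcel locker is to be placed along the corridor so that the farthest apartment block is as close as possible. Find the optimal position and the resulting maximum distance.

The 1-center on a line is the midpoint of the two extreme points: leftmost at 2, rightmost at 47.
Optimal location = (2 + 47)/2 = 24.5; maximum distance = (47 − 2)/2 = 22.5.

location 24.5, max distance 22.5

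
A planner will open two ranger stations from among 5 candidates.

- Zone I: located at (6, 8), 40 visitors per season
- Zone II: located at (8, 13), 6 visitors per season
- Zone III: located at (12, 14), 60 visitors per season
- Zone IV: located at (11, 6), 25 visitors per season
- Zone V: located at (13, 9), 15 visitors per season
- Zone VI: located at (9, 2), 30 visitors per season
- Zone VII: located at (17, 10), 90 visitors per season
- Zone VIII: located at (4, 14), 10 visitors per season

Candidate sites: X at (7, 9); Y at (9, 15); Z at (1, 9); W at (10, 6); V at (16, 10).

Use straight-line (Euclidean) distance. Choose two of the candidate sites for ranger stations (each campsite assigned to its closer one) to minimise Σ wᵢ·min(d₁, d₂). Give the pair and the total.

{W, V}, total 948.1

Evaluate every pair (each demand assigned to the nearer of the two):
  {W, V}: total = 948.1
  {X, V}: total = 959.9
  {Y, V}: total = 1175.2
  {Z, V}: total = 1266.5
  {Y, W}: total = 1371.0
  {X, W}: total = 1501.8
  {X, Y}: total = 1593.2
  {Z, W}: total = 1713.6
  {X, Z}: total = 1901.8
  {Y, Z}: total = 1964.7
Best pair: {W, V} with total 948.1.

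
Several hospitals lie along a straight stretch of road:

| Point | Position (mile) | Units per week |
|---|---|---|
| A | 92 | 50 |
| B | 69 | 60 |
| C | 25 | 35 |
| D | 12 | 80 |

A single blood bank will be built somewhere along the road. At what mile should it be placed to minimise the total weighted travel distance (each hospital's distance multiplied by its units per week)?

For a sum of weighted absolute distances on a line, the optimum is the weighted median (not the mean). Total weight W = 225; half-weight = 112.5.
Sort by position and accumulate weight:
  mile 12 (D, w=80) → cum 80
  mile 25 (C, w=35) → cum 115  ≥ 112.5 → median here
  mile 69 (B, w=60) → cum 175
  mile 92 (A, w=50) → cum 225
Optimal location: mile 25.

x = 25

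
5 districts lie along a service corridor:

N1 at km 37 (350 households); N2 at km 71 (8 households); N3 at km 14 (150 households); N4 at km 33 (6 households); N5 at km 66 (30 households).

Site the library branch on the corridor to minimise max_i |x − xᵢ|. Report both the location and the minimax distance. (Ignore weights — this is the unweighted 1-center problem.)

The 1-center on a line is the midpoint of the two extreme points: leftmost at 14, rightmost at 71.
Optimal location = (14 + 71)/2 = 42.5; maximum distance = (71 − 14)/2 = 28.5.

location 42.5, max distance 28.5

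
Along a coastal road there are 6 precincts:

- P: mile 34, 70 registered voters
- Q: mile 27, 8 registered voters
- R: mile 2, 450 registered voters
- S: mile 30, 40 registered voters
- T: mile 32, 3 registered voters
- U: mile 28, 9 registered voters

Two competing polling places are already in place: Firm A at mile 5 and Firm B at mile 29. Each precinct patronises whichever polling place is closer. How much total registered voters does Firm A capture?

The indifferent point is the midpoint (5+29)/2 = 17; precincts left of it (closer to Firm A at 5) go to Firm A, those right go to Firm B.
  R at 2 (w=450) → Firm A
  Q at 27 (w=8) → Firm B
  U at 28 (w=9) → Firm B
  S at 30 (w=40) → Firm B
  T at 32 (w=3) → Firm B
  P at 34 (w=70) → Firm B
Firm A captures 450; Firm B captures 130.

450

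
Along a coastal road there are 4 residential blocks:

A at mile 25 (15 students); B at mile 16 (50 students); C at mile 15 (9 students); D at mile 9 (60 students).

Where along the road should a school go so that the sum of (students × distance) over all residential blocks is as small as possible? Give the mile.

For a sum of weighted absolute distances on a line, the optimum is the weighted median (not the mean). Total weight W = 134; half-weight = 67.
Sort by position and accumulate weight:
  mile 9 (D, w=60) → cum 60
  mile 15 (C, w=9) → cum 69  ≥ 67 → median here
  mile 16 (B, w=50) → cum 119
  mile 25 (A, w=15) → cum 134
Optimal location: mile 15.

x = 15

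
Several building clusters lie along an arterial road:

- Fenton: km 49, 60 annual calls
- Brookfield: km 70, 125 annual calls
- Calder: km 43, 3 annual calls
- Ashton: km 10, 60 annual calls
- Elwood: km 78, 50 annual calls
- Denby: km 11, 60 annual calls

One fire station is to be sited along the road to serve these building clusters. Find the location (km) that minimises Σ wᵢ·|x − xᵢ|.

x = 49

For a sum of weighted absolute distances on a line, the optimum is the weighted median (not the mean). Total weight W = 358; half-weight = 179.
Sort by position and accumulate weight:
  km 10 (Ashton, w=60) → cum 60
  km 11 (Denby, w=60) → cum 120
  km 43 (Calder, w=3) → cum 123
  km 49 (Fenton, w=60) → cum 183  ≥ 179 → median here
  km 70 (Brookfield, w=125) → cum 308
  km 78 (Elwood, w=50) → cum 358
Optimal location: km 49.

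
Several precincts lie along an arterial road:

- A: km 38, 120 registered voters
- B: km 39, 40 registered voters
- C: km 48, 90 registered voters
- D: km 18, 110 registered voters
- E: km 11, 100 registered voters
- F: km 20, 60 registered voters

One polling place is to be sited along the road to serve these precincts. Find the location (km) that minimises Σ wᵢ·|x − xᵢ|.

For a sum of weighted absolute distances on a line, the optimum is the weighted median (not the mean). Total weight W = 520; half-weight = 260.
Sort by position and accumulate weight:
  km 11 (E, w=100) → cum 100
  km 18 (D, w=110) → cum 210
  km 20 (F, w=60) → cum 270  ≥ 260 → median here
  km 38 (A, w=120) → cum 390
  km 39 (B, w=40) → cum 430
  km 48 (C, w=90) → cum 520
Optimal location: km 20.

x = 20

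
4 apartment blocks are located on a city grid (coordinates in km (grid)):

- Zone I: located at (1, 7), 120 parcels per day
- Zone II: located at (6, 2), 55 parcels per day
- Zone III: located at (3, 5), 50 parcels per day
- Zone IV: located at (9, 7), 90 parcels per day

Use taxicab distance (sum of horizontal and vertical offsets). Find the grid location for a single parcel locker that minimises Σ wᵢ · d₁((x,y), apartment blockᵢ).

(3, 7)

Manhattan distance separates: Σwᵢ(|x−xᵢ|+|y−yᵢ|) = Σwᵢ|x−xᵢ| + Σwᵢ|y−yᵢ|, so x and y are optimised independently as 1-D weighted medians.
Total weight W = 315; half = 157.5.
x-coordinate, sorted with cumulative weight:
  x=1 (Zone I, w=120) cum 120
  x=3 (Zone III, w=50) cum 170  ← median
  x=6 (Zone II, w=55) cum 225
  x=9 (Zone IV, w=90) cum 315
⇒ x* = 3
y-coordinate, sorted with cumulative weight:
  y=2 (Zone II, w=55) cum 55
  y=5 (Zone III, w=50) cum 105
  y=7 (Zone I, w=120) cum 225  ← median
  y=7 (Zone IV, w=90) cum 315
⇒ y* = 7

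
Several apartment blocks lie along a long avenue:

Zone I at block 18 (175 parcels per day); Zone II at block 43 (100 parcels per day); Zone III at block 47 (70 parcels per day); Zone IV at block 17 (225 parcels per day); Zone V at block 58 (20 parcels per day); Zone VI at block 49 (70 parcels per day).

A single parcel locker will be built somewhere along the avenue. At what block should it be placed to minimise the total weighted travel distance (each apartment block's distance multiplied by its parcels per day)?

For a sum of weighted absolute distances on a line, the optimum is the weighted median (not the mean). Total weight W = 660; half-weight = 330.
Sort by position and accumulate weight:
  block 17 (Zone IV, w=225) → cum 225
  block 18 (Zone I, w=175) → cum 400  ≥ 330 → median here
  block 43 (Zone II, w=100) → cum 500
  block 47 (Zone III, w=70) → cum 570
  block 49 (Zone VI, w=70) → cum 640
  block 58 (Zone V, w=20) → cum 660
Optimal location: block 18.

x = 18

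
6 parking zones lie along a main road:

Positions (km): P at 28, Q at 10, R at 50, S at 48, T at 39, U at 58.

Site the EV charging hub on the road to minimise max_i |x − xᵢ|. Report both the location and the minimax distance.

The 1-center on a line is the midpoint of the two extreme points: leftmost at 10, rightmost at 58.
Optimal location = (10 + 58)/2 = 34; maximum distance = (58 − 10)/2 = 24.

location 34, max distance 24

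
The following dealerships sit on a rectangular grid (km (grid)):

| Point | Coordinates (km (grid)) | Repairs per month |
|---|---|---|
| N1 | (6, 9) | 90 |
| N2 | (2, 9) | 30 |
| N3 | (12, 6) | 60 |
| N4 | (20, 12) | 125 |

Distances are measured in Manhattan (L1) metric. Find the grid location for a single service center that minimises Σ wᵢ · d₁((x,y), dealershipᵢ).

(12, 9)

Manhattan distance separates: Σwᵢ(|x−xᵢ|+|y−yᵢ|) = Σwᵢ|x−xᵢ| + Σwᵢ|y−yᵢ|, so x and y are optimised independently as 1-D weighted medians.
Total weight W = 305; half = 152.5.
x-coordinate, sorted with cumulative weight:
  x=2 (N2, w=30) cum 30
  x=6 (N1, w=90) cum 120
  x=12 (N3, w=60) cum 180  ← median
  x=20 (N4, w=125) cum 305
⇒ x* = 12
y-coordinate, sorted with cumulative weight:
  y=6 (N3, w=60) cum 60
  y=9 (N1, w=90) cum 150
  y=9 (N2, w=30) cum 180  ← median
  y=12 (N4, w=125) cum 305
⇒ y* = 9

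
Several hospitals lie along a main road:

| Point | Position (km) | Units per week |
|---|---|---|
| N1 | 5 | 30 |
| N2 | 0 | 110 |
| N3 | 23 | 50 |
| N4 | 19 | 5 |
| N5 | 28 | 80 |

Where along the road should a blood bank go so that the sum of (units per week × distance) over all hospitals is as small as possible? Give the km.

For a sum of weighted absolute distances on a line, the optimum is the weighted median (not the mean). Total weight W = 275; half-weight = 137.5.
Sort by position and accumulate weight:
  km 0 (N2, w=110) → cum 110
  km 5 (N1, w=30) → cum 140  ≥ 137.5 → median here
  km 19 (N4, w=5) → cum 145
  km 23 (N3, w=50) → cum 195
  km 28 (N5, w=80) → cum 275
Optimal location: km 5.

x = 5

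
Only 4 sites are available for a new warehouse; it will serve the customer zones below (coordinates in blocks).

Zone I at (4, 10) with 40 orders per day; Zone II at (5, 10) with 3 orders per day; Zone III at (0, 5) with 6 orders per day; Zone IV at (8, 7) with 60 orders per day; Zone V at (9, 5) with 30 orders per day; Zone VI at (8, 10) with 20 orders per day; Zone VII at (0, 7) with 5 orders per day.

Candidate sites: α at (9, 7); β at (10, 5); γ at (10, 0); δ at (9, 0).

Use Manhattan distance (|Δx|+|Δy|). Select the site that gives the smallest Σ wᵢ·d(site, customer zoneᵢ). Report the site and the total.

Total weighted distance at each candidate:
  α (9, 7): total = 652
  β (10, 5): total = 1000
  γ (10, 0): total = 1820
  δ (9, 0): total = 1656
Minimum is at α with total 652 blocks.

α, total 652 blocks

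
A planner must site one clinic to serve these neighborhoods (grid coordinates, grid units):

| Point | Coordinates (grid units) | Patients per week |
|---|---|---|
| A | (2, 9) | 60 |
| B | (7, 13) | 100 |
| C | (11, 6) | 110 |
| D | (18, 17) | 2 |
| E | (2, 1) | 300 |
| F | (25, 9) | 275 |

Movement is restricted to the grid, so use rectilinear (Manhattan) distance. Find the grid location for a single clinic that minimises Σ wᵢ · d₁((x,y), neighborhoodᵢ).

Manhattan distance separates: Σwᵢ(|x−xᵢ|+|y−yᵢ|) = Σwᵢ|x−xᵢ| + Σwᵢ|y−yᵢ|, so x and y are optimised independently as 1-D weighted medians.
Total weight W = 847; half = 423.5.
x-coordinate, sorted with cumulative weight:
  x=2 (A, w=60) cum 60
  x=2 (E, w=300) cum 360
  x=7 (B, w=100) cum 460  ← median
  x=11 (C, w=110) cum 570
  x=18 (D, w=2) cum 572
  x=25 (F, w=275) cum 847
⇒ x* = 7
y-coordinate, sorted with cumulative weight:
  y=1 (E, w=300) cum 300
  y=6 (C, w=110) cum 410
  y=9 (A, w=60) cum 470  ← median
  y=9 (F, w=275) cum 745
  y=13 (B, w=100) cum 845
  y=17 (D, w=2) cum 847
⇒ y* = 9

(7, 9)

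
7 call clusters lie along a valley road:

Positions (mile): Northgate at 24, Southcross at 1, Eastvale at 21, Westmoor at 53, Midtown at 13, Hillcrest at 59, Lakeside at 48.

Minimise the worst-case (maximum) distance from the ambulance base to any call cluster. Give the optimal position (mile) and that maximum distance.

location 30, max distance 29

The 1-center on a line is the midpoint of the two extreme points: leftmost at 1, rightmost at 59.
Optimal location = (1 + 59)/2 = 30; maximum distance = (59 − 1)/2 = 29.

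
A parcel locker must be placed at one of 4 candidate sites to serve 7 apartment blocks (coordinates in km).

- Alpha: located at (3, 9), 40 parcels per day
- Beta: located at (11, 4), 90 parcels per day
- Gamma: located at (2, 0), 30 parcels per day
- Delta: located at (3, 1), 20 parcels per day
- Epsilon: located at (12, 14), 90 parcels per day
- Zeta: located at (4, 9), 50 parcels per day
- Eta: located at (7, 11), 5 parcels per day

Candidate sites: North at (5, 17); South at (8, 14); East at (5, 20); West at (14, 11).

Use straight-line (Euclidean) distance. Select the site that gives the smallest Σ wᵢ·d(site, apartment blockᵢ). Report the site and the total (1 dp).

South, total 2654.0 km

Total weighted distance at each candidate:
  North (5, 17): total = 3579.0
  South (8, 14): total = 2654.0
  East (5, 20): total = 4402.1
  West (14, 11): total = 2787.7
Minimum is at South with total 2654.0 km.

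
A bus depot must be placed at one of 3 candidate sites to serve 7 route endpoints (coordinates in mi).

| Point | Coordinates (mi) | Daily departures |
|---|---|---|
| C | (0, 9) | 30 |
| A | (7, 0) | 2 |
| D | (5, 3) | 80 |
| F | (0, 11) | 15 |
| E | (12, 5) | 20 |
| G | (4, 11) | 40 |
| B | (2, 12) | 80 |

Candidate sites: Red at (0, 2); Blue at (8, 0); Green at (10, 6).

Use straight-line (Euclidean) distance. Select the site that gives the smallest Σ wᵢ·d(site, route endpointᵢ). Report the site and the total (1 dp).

Green, total 2117.9 mi

Total weighted distance at each candidate:
  Red (0, 2): total = 2224.7
  Blue (8, 0): total = 2576.2
  Green (10, 6): total = 2117.9
Minimum is at Green with total 2117.9 mi.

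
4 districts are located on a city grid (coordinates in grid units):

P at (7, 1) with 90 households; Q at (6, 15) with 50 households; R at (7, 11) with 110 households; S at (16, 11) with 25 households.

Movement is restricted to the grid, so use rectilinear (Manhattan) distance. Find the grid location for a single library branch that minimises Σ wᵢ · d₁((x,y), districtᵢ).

Manhattan distance separates: Σwᵢ(|x−xᵢ|+|y−yᵢ|) = Σwᵢ|x−xᵢ| + Σwᵢ|y−yᵢ|, so x and y are optimised independently as 1-D weighted medians.
Total weight W = 275; half = 137.5.
x-coordinate, sorted with cumulative weight:
  x=6 (Q, w=50) cum 50
  x=7 (P, w=90) cum 140  ← median
  x=7 (R, w=110) cum 250
  x=16 (S, w=25) cum 275
⇒ x* = 7
y-coordinate, sorted with cumulative weight:
  y=1 (P, w=90) cum 90
  y=11 (R, w=110) cum 200  ← median
  y=11 (S, w=25) cum 225
  y=15 (Q, w=50) cum 275
⇒ y* = 11

(7, 11)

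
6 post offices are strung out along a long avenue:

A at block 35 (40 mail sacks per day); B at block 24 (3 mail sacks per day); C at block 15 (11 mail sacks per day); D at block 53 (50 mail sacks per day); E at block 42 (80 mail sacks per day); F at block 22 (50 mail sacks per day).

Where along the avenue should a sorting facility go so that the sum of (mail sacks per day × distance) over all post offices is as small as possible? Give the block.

x = 42

For a sum of weighted absolute distances on a line, the optimum is the weighted median (not the mean). Total weight W = 234; half-weight = 117.
Sort by position and accumulate weight:
  block 15 (C, w=11) → cum 11
  block 22 (F, w=50) → cum 61
  block 24 (B, w=3) → cum 64
  block 35 (A, w=40) → cum 104
  block 42 (E, w=80) → cum 184  ≥ 117 → median here
  block 53 (D, w=50) → cum 234
Optimal location: block 42.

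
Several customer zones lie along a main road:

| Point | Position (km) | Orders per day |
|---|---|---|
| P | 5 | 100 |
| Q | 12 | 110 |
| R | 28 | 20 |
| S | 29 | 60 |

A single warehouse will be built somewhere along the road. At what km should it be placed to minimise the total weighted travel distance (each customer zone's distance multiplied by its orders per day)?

x = 12

For a sum of weighted absolute distances on a line, the optimum is the weighted median (not the mean). Total weight W = 290; half-weight = 145.
Sort by position and accumulate weight:
  km 5 (P, w=100) → cum 100
  km 12 (Q, w=110) → cum 210  ≥ 145 → median here
  km 28 (R, w=20) → cum 230
  km 29 (S, w=60) → cum 290
Optimal location: km 12.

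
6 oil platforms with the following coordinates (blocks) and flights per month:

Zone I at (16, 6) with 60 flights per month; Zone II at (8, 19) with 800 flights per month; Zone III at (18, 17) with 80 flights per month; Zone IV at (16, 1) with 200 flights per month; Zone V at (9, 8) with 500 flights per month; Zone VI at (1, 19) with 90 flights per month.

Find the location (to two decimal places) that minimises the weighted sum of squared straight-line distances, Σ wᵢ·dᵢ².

(9.59, 13.20)

The minimiser of Σwᵢ‖p−pᵢ‖² is the weighted centroid p* = (Σwᵢpᵢ)/(Σwᵢ).
Σwᵢ = 1730.
Σwᵢxᵢ = 60·16 + 800·8 + 80·18 + 200·16 + 500·9 + 90·1 = 16590.
Σwᵢyᵢ = 60·6 + 800·19 + 80·17 + 200·1 + 500·8 + 90·19 = 22830.
x* = 16590/1730 = 9.59, y* = 22830/1730 = 13.20.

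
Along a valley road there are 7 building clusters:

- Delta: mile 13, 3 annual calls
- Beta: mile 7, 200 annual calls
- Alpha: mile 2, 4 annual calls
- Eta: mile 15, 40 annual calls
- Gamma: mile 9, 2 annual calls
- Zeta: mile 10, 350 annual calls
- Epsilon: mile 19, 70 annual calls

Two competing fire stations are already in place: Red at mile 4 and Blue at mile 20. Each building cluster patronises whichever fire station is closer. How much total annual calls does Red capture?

556

The indifferent point is the midpoint (4+20)/2 = 12; building clusters left of it (closer to Red at 4) go to Red, those right go to Blue.
  Alpha at 2 (w=4) → Red
  Beta at 7 (w=200) → Red
  Gamma at 9 (w=2) → Red
  Zeta at 10 (w=350) → Red
  Delta at 13 (w=3) → Blue
  Eta at 15 (w=40) → Blue
  Epsilon at 19 (w=70) → Blue
Red captures 556; Blue captures 113.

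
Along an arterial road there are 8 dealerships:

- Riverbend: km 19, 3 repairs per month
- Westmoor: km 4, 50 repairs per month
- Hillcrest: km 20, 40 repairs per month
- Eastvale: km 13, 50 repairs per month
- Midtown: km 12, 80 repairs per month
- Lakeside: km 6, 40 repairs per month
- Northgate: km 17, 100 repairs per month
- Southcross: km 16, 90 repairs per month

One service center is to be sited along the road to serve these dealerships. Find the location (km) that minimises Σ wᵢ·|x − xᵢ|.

x = 16

For a sum of weighted absolute distances on a line, the optimum is the weighted median (not the mean). Total weight W = 453; half-weight = 226.5.
Sort by position and accumulate weight:
  km 4 (Westmoor, w=50) → cum 50
  km 6 (Lakeside, w=40) → cum 90
  km 12 (Midtown, w=80) → cum 170
  km 13 (Eastvale, w=50) → cum 220
  km 16 (Southcross, w=90) → cum 310  ≥ 226.5 → median here
  km 17 (Northgate, w=100) → cum 410
  km 19 (Riverbend, w=3) → cum 413
  km 20 (Hillcrest, w=40) → cum 453
Optimal location: km 16.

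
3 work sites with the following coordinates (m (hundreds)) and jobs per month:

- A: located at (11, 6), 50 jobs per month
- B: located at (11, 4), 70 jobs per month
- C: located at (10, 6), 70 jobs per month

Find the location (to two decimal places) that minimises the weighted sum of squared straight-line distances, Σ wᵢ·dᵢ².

The minimiser of Σwᵢ‖p−pᵢ‖² is the weighted centroid p* = (Σwᵢpᵢ)/(Σwᵢ).
Σwᵢ = 190.
Σwᵢxᵢ = 50·11 + 70·11 + 70·10 = 2020.
Σwᵢyᵢ = 50·6 + 70·4 + 70·6 = 1000.
x* = 2020/190 = 10.63, y* = 1000/190 = 5.26.

(10.63, 5.26)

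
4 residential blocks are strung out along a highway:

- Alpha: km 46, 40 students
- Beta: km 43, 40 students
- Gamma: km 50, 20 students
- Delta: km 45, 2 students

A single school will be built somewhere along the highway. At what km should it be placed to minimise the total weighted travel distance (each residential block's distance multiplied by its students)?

For a sum of weighted absolute distances on a line, the optimum is the weighted median (not the mean). Total weight W = 102; half-weight = 51.
Sort by position and accumulate weight:
  km 43 (Beta, w=40) → cum 40
  km 45 (Delta, w=2) → cum 42
  km 46 (Alpha, w=40) → cum 82  ≥ 51 → median here
  km 50 (Gamma, w=20) → cum 102
Optimal location: km 46.

x = 46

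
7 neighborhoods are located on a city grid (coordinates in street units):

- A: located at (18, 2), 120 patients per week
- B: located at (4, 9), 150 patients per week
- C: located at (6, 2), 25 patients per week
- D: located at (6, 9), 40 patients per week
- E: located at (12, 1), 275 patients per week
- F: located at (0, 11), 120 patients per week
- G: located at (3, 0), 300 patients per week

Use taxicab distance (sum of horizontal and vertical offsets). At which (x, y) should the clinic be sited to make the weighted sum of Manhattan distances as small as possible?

(4, 1)

Manhattan distance separates: Σwᵢ(|x−xᵢ|+|y−yᵢ|) = Σwᵢ|x−xᵢ| + Σwᵢ|y−yᵢ|, so x and y are optimised independently as 1-D weighted medians.
Total weight W = 1030; half = 515.
x-coordinate, sorted with cumulative weight:
  x=0 (F, w=120) cum 120
  x=3 (G, w=300) cum 420
  x=4 (B, w=150) cum 570  ← median
  x=6 (C, w=25) cum 595
  x=6 (D, w=40) cum 635
  x=12 (E, w=275) cum 910
  x=18 (A, w=120) cum 1030
⇒ x* = 4
y-coordinate, sorted with cumulative weight:
  y=0 (G, w=300) cum 300
  y=1 (E, w=275) cum 575  ← median
  y=2 (A, w=120) cum 695
  y=2 (C, w=25) cum 720
  y=9 (B, w=150) cum 870
  y=9 (D, w=40) cum 910
  y=11 (F, w=120) cum 1030
⇒ y* = 1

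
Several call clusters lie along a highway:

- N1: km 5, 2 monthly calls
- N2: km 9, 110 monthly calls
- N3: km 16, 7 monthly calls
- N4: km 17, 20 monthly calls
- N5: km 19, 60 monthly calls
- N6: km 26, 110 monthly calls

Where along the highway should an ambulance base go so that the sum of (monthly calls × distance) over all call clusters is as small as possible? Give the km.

x = 19

For a sum of weighted absolute distances on a line, the optimum is the weighted median (not the mean). Total weight W = 309; half-weight = 154.5.
Sort by position and accumulate weight:
  km 5 (N1, w=2) → cum 2
  km 9 (N2, w=110) → cum 112
  km 16 (N3, w=7) → cum 119
  km 17 (N4, w=20) → cum 139
  km 19 (N5, w=60) → cum 199  ≥ 154.5 → median here
  km 26 (N6, w=110) → cum 309
Optimal location: km 19.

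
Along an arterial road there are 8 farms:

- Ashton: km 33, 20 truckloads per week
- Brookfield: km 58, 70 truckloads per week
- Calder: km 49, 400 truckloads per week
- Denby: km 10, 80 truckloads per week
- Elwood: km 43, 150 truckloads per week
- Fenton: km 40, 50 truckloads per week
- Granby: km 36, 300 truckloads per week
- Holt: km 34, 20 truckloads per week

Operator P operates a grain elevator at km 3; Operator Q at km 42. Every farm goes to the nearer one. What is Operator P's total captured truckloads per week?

80

The indifferent point is the midpoint (3+42)/2 = 22.5; farms left of it (closer to Operator P at 3) go to Operator P, those right go to Operator Q.
  Denby at 10 (w=80) → Operator P
  Ashton at 33 (w=20) → Operator Q
  Holt at 34 (w=20) → Operator Q
  Granby at 36 (w=300) → Operator Q
  Fenton at 40 (w=50) → Operator Q
  Elwood at 43 (w=150) → Operator Q
  Calder at 49 (w=400) → Operator Q
  Brookfield at 58 (w=70) → Operator Q
Operator P captures 80; Operator Q captures 1010.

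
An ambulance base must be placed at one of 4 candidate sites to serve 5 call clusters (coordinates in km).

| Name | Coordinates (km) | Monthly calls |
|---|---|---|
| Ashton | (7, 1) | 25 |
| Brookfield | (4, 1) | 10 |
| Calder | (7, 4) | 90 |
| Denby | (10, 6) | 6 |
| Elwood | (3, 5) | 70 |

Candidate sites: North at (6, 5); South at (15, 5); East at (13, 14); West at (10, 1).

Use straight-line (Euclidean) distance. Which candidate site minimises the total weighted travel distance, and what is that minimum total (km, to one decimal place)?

Total weighted distance at each candidate:
  North (6, 5): total = 509.8
  South (15, 5): total = 1936.9
  East (13, 14): total = 2558.6
  West (10, 1): total = 1111.2
Minimum is at North with total 509.8 km.

North, total 509.8 km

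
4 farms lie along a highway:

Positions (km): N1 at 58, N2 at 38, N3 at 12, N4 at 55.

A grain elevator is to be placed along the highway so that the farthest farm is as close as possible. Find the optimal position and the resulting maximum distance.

The 1-center on a line is the midpoint of the two extreme points: leftmost at 12, rightmost at 58.
Optimal location = (12 + 58)/2 = 35; maximum distance = (58 − 12)/2 = 23.

location 35, max distance 23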